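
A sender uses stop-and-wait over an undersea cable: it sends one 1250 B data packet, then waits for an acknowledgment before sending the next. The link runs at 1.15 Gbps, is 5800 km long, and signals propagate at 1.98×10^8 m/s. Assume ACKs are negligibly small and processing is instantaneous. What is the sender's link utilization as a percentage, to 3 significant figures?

t_tx = L/R = 10000/1150000000 = 8.69565e-06 s.
t_prop = 5800000/198000000 = 0.0292929 s; RTT = 0.0585859 s.
Cycle = t_tx + RTT = 0.0585946 s.
Utilization = t_tx / cycle = 8.69565e-06/0.0585946 = 0.0148 %.

0.0148 %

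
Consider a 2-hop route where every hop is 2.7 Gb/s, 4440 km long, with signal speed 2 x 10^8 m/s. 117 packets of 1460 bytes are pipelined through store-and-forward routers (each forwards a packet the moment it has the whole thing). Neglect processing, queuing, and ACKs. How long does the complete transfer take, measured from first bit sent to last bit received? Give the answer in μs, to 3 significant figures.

44900 μs

Per-hop transmission t_tx = L/R = 11680/2700000000 = 4.32593 μs.
Per-hop propagation t_prop = 4440000/200000000 = 22200 μs.
Pipeline fill: first packet needs 2·t_tx to clear all hops; remaining 116 packets each add one t_tx.
Total = (2+117-1)·t_tx + 2·t_prop = 118·4.32593 + 2·22200 = 44900 μs.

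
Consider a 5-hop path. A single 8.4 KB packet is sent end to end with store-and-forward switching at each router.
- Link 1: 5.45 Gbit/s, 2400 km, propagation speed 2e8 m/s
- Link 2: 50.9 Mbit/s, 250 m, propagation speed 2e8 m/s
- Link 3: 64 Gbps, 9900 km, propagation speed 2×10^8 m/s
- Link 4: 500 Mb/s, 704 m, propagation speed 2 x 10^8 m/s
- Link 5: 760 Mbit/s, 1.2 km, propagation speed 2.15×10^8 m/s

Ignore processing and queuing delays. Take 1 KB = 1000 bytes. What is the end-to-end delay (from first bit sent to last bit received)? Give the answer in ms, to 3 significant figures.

63.1 ms

L = 67200 bits.
Transmission delays (L/R per hop): 0.0123303, 1.32024, 0.00105, 0.1344, 0.0884211 ms; sum = 1.55644 ms.
Propagation delays (d/s per hop): 12, 0.00125, 49.5, 0.00352, 0.0055814 ms; sum = 61.5104 ms.
End-to-end = 63.1 ms.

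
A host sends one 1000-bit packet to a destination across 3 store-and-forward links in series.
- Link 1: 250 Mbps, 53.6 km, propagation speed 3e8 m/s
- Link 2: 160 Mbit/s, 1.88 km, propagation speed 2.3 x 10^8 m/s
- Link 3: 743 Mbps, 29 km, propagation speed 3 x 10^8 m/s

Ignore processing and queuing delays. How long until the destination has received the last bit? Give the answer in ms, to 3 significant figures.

Transmission delays (L/R per hop): 0.004, 0.00625, 0.0013459 ms; sum = 0.0115959 ms.
Propagation delays (d/s per hop): 0.178667, 0.00817391, 0.0966667 ms; sum = 0.283507 ms.
End-to-end = 0.295 ms.

0.295 ms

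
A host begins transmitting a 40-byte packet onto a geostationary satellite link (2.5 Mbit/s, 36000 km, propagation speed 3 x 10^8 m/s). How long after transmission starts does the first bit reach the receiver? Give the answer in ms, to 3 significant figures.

First bit experiences only propagation delay: d/s = 36000000/300000000 = 120 ms.

120 ms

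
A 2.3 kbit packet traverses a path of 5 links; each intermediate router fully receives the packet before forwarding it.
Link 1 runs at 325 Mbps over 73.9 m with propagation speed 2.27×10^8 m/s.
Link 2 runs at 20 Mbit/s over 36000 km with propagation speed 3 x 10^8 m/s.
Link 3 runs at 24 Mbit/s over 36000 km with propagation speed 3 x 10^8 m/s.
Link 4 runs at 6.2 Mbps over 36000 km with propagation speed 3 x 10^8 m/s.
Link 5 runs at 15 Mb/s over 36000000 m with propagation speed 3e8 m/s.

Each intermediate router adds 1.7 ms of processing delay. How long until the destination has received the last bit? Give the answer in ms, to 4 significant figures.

487.5 ms

L = 2300 bits.
Transmission delays (L/R per hop): 0.00707692, 0.115, 0.0958333, 0.370968, 0.153333 ms; sum = 0.742211 ms.
Propagation delays (d/s per hop): 0.000325551, 120, 120, 120, 120 ms; sum = 480 ms.
Processing at 4 router(s): 4 × 1.7 ms = 6.8 ms.
End-to-end = 487.5 ms.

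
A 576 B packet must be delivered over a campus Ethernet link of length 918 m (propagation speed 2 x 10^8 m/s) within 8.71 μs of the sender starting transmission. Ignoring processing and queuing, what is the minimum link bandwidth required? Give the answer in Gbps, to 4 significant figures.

L = 4608 bits.
Propagation delay = 918 / 200000000 = 4.59 μs.
Transmission budget = 8.71 − 4.59 = 4.12 μs.
R ≥ L / t_tx = 4608 bits / 4.12e-06 s = 1.118 Gbps.

1.118 Gbps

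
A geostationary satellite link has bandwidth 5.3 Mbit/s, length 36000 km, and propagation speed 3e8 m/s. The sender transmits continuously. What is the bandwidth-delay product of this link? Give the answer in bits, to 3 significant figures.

636000 bits

Propagation delay = 36000000 / 300000000 = 0.12 s.
BDP = R × t_prop = 5300000 × 0.12 = 636000 bits.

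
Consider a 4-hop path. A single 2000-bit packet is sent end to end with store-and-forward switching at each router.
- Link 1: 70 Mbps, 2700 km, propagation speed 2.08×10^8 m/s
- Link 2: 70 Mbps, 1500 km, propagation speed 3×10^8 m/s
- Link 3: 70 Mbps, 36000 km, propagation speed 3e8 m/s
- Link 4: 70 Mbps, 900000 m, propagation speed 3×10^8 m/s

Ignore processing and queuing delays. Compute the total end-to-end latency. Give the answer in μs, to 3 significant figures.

Transmission delay per hop = L/R = 2000/70000000 = 28.5714 μs; 4 hops → 114.286 μs.
Propagation delays (d/s per hop): 12980.8, 5000, 120000, 3000 μs; sum = 140981 μs.
End-to-end = 141000 μs.

141000 μs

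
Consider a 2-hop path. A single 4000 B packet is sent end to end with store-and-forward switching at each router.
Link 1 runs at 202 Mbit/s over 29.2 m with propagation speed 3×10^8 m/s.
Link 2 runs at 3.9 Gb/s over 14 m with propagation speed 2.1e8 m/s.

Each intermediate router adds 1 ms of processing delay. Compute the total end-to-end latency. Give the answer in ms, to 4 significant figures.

1.167 ms

L = 4000 × 8 = 32000 bits.
Transmission delays (L/R per hop): 0.158416, 0.00820513 ms; sum = 0.166621 ms.
Propagation delays (d/s per hop): 9.73333e-05, 6.66667e-05 ms; sum = 0.000164 ms.
Processing at 1 router(s): 1 × 1 ms = 1 ms.
End-to-end = 1.167 ms.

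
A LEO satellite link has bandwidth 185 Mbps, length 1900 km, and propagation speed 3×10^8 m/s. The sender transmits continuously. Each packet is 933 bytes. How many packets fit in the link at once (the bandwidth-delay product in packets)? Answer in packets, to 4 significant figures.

Propagation delay = 1900000 / 300000000 = 0.00633333 s.
BDP = R × t_prop = 185000000 × 0.00633333 = 1171670 bits.
In packets of 7464 bits: 157.0 packets.

157.0 packets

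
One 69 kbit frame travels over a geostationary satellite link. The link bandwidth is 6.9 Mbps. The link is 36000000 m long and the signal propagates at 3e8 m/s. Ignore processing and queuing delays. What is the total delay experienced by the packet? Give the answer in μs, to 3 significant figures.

130000 μs

L = 69000 bits.
Transmission delay = L/R = 69000 / 6900000 = 10000 μs.
Propagation delay = d/s = 36000000 m / 300000000 m/s = 120000 μs.
Total = 130000 μs.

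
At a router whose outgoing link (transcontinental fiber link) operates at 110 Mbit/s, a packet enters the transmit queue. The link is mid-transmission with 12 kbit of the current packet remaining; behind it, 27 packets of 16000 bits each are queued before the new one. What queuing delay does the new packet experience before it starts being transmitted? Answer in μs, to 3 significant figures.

4040 μs

Each queued packet: L/R = 16000/110000000 = 145.455 μs.
27 queued → 3927.27 μs.
Plus remaining 12000 bits of current packet: 109.091 μs.
Queuing delay = 4040 μs.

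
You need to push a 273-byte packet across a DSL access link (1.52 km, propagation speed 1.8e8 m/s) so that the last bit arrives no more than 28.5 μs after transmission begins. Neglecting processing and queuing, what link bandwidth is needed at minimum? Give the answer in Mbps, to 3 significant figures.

L = 2184 bits.
Propagation delay = 1520 / 180000000 = 8.44444 μs.
Transmission budget = 28.5 − 8.44444 = 20.0556 μs.
R ≥ L / t_tx = 2184 bits / 2.00556e-05 s = 109 Mbps.

109 Mbps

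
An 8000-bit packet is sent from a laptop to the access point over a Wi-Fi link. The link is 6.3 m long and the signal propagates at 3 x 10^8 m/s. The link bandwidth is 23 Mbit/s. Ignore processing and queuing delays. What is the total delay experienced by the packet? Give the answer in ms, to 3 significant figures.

Transmission delay = L/R = 8000 / 23000000 = 0.347826 ms.
Propagation delay = d/s = 6.3 m / 300000000 m/s = 2.1e-05 ms.
Total = 0.348 ms.

0.348 ms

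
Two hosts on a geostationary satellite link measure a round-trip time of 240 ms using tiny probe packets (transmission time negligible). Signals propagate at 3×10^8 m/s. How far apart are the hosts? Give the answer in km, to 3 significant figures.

One-way propagation = RTT/2 = 120 ms.
d = s × t = 300000000 × 0.12 = 36000 km.

36000 km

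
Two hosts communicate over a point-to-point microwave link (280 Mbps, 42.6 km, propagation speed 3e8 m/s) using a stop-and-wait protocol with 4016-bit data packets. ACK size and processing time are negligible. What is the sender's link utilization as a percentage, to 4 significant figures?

t_tx = L/R = 4016/280000000 = 1.43429e-05 s.
t_prop = 42600/300000000 = 0.000142 s; RTT = 0.000284 s.
Cycle = t_tx + RTT = 0.000298343 s.
Utilization = t_tx / cycle = 1.43429e-05/0.000298343 = 4.808 %.

4.808 %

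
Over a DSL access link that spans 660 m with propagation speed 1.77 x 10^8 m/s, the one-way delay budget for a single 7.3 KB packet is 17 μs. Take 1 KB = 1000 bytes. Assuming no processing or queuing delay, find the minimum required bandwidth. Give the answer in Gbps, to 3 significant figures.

4.40 Gbps

L = 58400 bits.
Propagation delay = 660 / 177000000 = 3.72881 μs.
Transmission budget = 17 − 3.72881 = 13.2712 μs.
R ≥ L / t_tx = 58400 bits / 1.32712e-05 s = 4.40 Gbps.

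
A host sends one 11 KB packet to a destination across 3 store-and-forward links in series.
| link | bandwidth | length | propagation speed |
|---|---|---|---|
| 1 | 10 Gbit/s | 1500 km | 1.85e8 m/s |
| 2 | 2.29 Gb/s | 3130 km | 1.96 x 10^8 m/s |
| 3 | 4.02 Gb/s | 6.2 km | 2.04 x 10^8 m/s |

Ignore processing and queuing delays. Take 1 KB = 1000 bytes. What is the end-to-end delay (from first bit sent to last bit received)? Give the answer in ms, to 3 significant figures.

L = 88000 bits.
Transmission delays (L/R per hop): 0.0088, 0.0384279, 0.0218905 ms; sum = 0.0691185 ms.
Propagation delays (d/s per hop): 8.10811, 15.9694, 0.0303922 ms; sum = 24.1079 ms.
End-to-end = 24.2 ms.

24.2 ms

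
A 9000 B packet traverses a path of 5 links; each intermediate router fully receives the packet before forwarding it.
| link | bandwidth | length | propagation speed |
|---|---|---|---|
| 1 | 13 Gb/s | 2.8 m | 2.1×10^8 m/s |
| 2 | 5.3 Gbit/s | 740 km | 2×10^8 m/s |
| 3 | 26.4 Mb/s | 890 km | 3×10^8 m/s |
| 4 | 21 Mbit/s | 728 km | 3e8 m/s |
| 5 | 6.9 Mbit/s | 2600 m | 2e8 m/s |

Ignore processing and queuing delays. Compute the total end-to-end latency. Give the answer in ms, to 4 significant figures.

L = 9000 × 8 = 72000 bits.
Transmission delays (L/R per hop): 0.00553846, 0.0135849, 2.72727, 3.42857, 10.4348 ms; sum = 16.6098 ms.
Propagation delays (d/s per hop): 1.33333e-05, 3.7, 2.96667, 2.42667, 0.013 ms; sum = 9.10635 ms.
End-to-end = 25.72 ms.

25.72 ms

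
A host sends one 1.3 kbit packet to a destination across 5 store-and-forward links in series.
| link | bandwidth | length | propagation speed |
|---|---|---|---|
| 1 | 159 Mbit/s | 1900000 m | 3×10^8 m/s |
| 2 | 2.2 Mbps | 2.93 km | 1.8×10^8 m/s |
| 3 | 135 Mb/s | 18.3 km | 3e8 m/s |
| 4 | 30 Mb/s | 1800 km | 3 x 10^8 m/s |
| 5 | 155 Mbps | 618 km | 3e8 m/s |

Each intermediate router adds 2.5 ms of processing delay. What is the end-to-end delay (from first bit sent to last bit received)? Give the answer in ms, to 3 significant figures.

25.1 ms

L = 1300 bits.
Transmission delays (L/R per hop): 0.0081761, 0.590909, 0.00962963, 0.0433333, 0.0083871 ms; sum = 0.660435 ms.
Propagation delays (d/s per hop): 6.33333, 0.0162778, 0.061, 6, 2.06 ms; sum = 14.4706 ms.
Processing at 4 router(s): 4 × 2.5 ms = 10 ms.
End-to-end = 25.1 ms.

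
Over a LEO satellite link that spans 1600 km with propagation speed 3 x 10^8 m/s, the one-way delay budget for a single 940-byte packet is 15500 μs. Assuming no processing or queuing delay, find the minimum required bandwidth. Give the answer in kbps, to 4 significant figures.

L = 7520 bits.
Propagation delay = 1600000 / 300000000 = 5333.33 μs.
Transmission budget = 15500 − 5333.33 = 10166.7 μs.
R ≥ L / t_tx = 7520 bits / 0.0101667 s = 739.7 kbps.

739.7 kbps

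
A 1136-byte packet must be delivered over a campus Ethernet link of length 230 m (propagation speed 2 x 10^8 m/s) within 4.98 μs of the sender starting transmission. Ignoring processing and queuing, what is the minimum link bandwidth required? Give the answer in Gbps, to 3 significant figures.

L = 9088 bits.
Propagation delay = 230 / 200000000 = 1.15 μs.
Transmission budget = 4.98 − 1.15 = 3.83 μs.
R ≥ L / t_tx = 9088 bits / 3.83e-06 s = 2.37 Gbps.

2.37 Gbps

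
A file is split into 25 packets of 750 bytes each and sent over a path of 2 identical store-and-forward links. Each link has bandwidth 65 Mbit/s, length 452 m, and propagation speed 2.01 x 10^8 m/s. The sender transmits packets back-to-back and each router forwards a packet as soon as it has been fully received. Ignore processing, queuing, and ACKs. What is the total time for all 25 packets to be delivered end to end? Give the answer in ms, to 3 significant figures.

Per-hop transmission t_tx = L/R = 6000/65000000 = 0.0923077 ms.
Per-hop propagation t_prop = 452/2.01e+08 = 0.00224876 ms.
Pipeline fill: first packet needs 2·t_tx to clear all hops; remaining 24 packets each add one t_tx.
Total = (2+25-1)·t_tx + 2·t_prop = 26·0.0923077 + 2·0.00224876 = 2.40 ms.

2.40 ms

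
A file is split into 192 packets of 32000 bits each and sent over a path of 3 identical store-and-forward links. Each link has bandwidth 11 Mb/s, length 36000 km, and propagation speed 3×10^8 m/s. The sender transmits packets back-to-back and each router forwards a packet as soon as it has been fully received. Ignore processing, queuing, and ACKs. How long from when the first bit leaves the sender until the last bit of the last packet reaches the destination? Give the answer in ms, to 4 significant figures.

924.4 ms

Per-hop transmission t_tx = L/R = 32000/11000000 = 2.90909 ms.
Per-hop propagation t_prop = 36000000/300000000 = 120 ms.
Pipeline fill: first packet needs 3·t_tx to clear all hops; remaining 191 packets each add one t_tx.
Total = (3+192-1)·t_tx + 3·t_prop = 194·2.90909 + 3·120 = 924.4 ms.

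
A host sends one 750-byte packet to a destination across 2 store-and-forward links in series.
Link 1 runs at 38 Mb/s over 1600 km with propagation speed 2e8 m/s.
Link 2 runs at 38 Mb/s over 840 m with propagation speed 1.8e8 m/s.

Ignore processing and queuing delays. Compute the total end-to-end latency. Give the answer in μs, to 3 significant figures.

L = 750 × 8 = 6000 bits.
Transmission delay per hop = L/R = 6000/38000000 = 157.895 μs; 2 hops → 315.789 μs.
Propagation delays (d/s per hop): 8000, 4.66667 μs; sum = 8004.67 μs.
End-to-end = 8320 μs.

8320 μs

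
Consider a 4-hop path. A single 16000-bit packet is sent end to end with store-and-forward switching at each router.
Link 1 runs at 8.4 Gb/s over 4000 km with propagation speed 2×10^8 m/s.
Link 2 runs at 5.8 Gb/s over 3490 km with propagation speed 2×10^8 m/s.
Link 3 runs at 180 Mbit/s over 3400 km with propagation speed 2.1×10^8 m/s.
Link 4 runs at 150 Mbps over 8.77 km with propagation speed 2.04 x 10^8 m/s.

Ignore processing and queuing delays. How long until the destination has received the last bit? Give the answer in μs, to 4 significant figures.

Transmission delays (L/R per hop): 1.90476, 2.75862, 88.8889, 106.667 μs; sum = 200.219 μs.
Propagation delays (d/s per hop): 20000, 17450, 16190.5, 42.9902 μs; sum = 53683.5 μs.
End-to-end = 53880 μs.

53880 μs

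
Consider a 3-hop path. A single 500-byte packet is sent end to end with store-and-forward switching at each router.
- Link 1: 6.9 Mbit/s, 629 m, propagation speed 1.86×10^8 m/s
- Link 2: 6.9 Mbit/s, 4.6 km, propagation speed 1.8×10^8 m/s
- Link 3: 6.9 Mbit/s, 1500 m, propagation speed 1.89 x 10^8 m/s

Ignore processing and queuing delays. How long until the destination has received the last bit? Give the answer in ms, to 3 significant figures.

1.78 ms

L = 500 × 8 = 4000 bits.
Transmission delay per hop = L/R = 4000/6900000 = 0.57971 ms; 3 hops → 1.73913 ms.
Propagation delays (d/s per hop): 0.00338172, 0.0255556, 0.00793651 ms; sum = 0.0368738 ms.
End-to-end = 1.78 ms.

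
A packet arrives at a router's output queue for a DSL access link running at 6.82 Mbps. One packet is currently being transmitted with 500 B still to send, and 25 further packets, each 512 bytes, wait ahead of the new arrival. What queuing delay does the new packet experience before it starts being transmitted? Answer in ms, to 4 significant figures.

Each queued packet: L/R = 4096/6820000 = 0.600587 ms.
25 queued → 15.0147 ms.
Plus remaining 4000 bits of current packet: 0.58651 ms.
Queuing delay = 15.60 ms.

15.60 ms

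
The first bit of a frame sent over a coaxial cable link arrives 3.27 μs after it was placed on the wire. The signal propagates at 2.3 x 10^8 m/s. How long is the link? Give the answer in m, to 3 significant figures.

d = s × t_prop = 2.3e+08 × 3.27e-06 = 752 m.

752 m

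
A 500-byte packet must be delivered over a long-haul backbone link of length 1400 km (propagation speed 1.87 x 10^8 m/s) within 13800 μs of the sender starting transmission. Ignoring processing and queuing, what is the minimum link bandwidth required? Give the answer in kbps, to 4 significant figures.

633.6 kbps

L = 4000 bits.
Propagation delay = 1400000 / 187000000 = 7486.63 μs.
Transmission budget = 13800 − 7486.63 = 6313.37 μs.
R ≥ L / t_tx = 4000 bits / 0.00631337 s = 633.6 kbps.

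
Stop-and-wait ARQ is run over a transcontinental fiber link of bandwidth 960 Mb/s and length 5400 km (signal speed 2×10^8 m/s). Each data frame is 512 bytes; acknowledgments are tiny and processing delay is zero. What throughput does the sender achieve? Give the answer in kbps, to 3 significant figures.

t_tx = L/R = 4096/960000000 = 4.26667e-06 s.
t_prop = 5400000/200000000 = 0.027 s; RTT = 0.054 s.
Cycle = t_tx + RTT = 0.0540043 s.
Throughput = L / cycle = 4096 / 0.0540043 = 75.8 kbps.

75.8 kbps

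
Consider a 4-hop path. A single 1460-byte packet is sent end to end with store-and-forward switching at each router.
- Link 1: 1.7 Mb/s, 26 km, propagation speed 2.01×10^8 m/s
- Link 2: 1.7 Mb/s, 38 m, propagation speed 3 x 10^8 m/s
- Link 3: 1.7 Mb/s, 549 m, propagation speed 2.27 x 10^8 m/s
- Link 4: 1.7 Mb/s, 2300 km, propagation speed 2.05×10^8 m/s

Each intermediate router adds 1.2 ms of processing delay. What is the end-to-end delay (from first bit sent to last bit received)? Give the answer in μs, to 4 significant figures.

42430 μs

L = 1460 × 8 = 11680 bits.
Transmission delay per hop = L/R = 11680/1700000 = 6870.59 μs; 4 hops → 27482.4 μs.
Propagation delays (d/s per hop): 129.353, 0.126667, 2.4185, 11219.5 μs; sum = 11351.4 μs.
Processing at 3 router(s): 3 × 1.2 ms = 3600 μs.
End-to-end = 42430 μs.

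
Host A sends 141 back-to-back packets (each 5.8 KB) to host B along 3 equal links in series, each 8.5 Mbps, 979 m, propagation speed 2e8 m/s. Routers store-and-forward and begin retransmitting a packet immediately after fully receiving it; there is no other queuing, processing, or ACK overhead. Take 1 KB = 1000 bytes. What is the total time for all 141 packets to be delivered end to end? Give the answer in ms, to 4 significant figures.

780.6 ms

Per-hop transmission t_tx = L/R = 46400/8500000 = 5.45882 ms.
Per-hop propagation t_prop = 979/200000000 = 0.004895 ms.
Pipeline fill: first packet needs 3·t_tx to clear all hops; remaining 140 packets each add one t_tx.
Total = (3+141-1)·t_tx + 3·t_prop = 143·5.45882 + 3·0.004895 = 780.6 ms.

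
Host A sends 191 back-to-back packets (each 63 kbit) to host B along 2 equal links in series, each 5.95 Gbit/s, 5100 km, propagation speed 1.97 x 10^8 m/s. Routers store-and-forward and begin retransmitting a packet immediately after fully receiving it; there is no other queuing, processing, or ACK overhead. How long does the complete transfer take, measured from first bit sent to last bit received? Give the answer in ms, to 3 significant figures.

Per-hop transmission t_tx = L/R = 63000/5950000000 = 0.0105882 ms.
Per-hop propagation t_prop = 5100000/197000000 = 25.8883 ms.
Pipeline fill: first packet needs 2·t_tx to clear all hops; remaining 190 packets each add one t_tx.
Total = (2+191-1)·t_tx + 2·t_prop = 192·0.0105882 + 2·25.8883 = 53.8 ms.

53.8 ms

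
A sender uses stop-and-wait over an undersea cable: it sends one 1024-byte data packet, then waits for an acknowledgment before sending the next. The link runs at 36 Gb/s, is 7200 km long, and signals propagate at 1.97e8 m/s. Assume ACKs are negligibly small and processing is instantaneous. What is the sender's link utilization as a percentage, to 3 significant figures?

0.000311 %

t_tx = L/R = 8192/36000000000 = 2.27556e-07 s.
t_prop = 7200000/197000000 = 0.0365482 s; RTT = 0.0730964 s.
Cycle = t_tx + RTT = 0.0730967 s.
Utilization = t_tx / cycle = 2.27556e-07/0.0730967 = 0.000311 %.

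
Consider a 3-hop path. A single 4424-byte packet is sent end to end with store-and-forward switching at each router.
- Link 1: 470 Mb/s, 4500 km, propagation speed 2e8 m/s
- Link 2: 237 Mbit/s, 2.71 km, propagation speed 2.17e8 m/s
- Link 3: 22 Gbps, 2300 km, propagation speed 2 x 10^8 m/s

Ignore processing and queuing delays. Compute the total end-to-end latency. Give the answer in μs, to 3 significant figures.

L = 4424 × 8 = 35392 bits.
Transmission delays (L/R per hop): 75.3021, 149.333, 1.60873 μs; sum = 226.244 μs.
Propagation delays (d/s per hop): 22500, 12.4885, 11500 μs; sum = 34012.5 μs.
End-to-end = 34200 μs.

34200 μs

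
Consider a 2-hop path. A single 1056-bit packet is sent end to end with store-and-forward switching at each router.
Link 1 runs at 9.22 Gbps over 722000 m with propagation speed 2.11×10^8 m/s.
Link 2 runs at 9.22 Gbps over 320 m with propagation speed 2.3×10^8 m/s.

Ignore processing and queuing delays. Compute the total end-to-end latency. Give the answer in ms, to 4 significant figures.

3.423 ms

Transmission delay per hop = L/R = 1056/9220000000 = 0.000114534 ms; 2 hops → 0.000229067 ms.
Propagation delays (d/s per hop): 3.4218, 0.0013913 ms; sum = 3.42319 ms.
End-to-end = 3.423 ms.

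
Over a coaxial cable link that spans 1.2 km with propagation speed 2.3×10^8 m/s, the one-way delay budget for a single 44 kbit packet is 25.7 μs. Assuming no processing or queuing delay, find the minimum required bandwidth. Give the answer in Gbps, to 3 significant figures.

Propagation delay = 1200 / 2.3e+08 = 5.21739 μs.
Transmission budget = 25.7 − 5.21739 = 20.4826 μs.
R ≥ L / t_tx = 44000 bits / 2.04826e-05 s = 2.15 Gbps.

2.15 Gbps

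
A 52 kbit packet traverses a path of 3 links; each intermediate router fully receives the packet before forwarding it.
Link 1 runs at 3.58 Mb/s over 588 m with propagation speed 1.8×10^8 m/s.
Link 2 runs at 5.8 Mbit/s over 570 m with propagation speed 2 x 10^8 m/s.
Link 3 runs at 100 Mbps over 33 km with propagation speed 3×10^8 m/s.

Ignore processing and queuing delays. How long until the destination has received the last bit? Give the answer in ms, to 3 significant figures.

24.1 ms

L = 52000 bits.
Transmission delays (L/R per hop): 14.5251, 8.96552, 0.52 ms; sum = 24.0107 ms.
Propagation delays (d/s per hop): 0.00326667, 0.00285, 0.11 ms; sum = 0.116117 ms.
End-to-end = 24.1 ms.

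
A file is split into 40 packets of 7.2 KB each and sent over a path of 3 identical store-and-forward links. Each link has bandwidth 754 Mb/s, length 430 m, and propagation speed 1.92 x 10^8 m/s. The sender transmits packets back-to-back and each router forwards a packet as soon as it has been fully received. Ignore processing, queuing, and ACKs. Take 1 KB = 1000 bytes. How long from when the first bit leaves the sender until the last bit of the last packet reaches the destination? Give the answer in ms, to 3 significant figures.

Per-hop transmission t_tx = L/R = 57600/754000000 = 0.0763926 ms.
Per-hop propagation t_prop = 430/192000000 = 0.00223958 ms.
Pipeline fill: first packet needs 3·t_tx to clear all hops; remaining 39 packets each add one t_tx.
Total = (3+40-1)·t_tx + 3·t_prop = 42·0.0763926 + 3·0.00223958 = 3.22 ms.

3.22 ms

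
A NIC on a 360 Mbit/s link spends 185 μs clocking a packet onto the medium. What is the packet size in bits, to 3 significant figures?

L = R × t_tx = 360000000 b/s × 0.000185 s = 66600 bits.

66600 bits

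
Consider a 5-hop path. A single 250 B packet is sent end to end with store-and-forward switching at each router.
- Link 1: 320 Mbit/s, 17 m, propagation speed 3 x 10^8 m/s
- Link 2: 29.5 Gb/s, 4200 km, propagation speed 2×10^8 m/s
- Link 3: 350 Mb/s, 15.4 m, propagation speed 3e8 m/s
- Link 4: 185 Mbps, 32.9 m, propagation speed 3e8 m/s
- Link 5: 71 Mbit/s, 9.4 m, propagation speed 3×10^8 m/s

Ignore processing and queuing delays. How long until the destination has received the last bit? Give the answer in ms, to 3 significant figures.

21.1 ms

L = 250 × 8 = 2000 bits.
Transmission delays (L/R per hop): 0.00625, 6.77966e-05, 0.00571429, 0.0108108, 0.028169 ms; sum = 0.0510119 ms.
Propagation delays (d/s per hop): 5.66667e-05, 21, 5.13333e-05, 0.000109667, 3.13333e-05 ms; sum = 21.0002 ms.
End-to-end = 21.1 ms.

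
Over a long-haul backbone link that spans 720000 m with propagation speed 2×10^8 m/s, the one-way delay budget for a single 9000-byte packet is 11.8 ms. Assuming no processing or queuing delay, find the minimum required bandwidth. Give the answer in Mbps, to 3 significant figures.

L = 72000 bits.
Propagation delay = 720000 / 200000000 = 3.6 ms.
Transmission budget = 11.8 − 3.6 = 8.2 ms.
R ≥ L / t_tx = 72000 bits / 0.0082 s = 8.78 Mbps.

8.78 Mbps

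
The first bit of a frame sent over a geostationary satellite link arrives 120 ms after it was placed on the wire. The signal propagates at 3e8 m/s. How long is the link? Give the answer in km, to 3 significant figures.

d = s × t_prop = 300000000 × 0.12 = 36000 km.

36000 km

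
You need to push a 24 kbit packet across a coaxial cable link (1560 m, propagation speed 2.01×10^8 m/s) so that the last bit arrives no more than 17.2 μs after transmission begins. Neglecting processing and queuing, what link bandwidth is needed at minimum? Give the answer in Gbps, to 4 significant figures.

2.543 Gbps

Propagation delay = 1560 / 2.01e+08 = 7.76119 μs.
Transmission budget = 17.2 − 7.76119 = 9.43881 μs.
R ≥ L / t_tx = 24000 bits / 9.43881e-06 s = 2.543 Gbps.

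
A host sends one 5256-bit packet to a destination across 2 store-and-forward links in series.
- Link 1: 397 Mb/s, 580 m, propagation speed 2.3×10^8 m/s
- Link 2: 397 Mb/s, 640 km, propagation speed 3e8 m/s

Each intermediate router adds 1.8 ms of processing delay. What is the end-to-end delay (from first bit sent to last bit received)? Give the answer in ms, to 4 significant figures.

Transmission delay per hop = L/R = 5256/397000000 = 0.0132393 ms; 2 hops → 0.0264786 ms.
Propagation delays (d/s per hop): 0.00252174, 2.13333 ms; sum = 2.13586 ms.
Processing at 1 router(s): 1 × 1.8 ms = 1.8 ms.
End-to-end = 3.962 ms.

3.962 ms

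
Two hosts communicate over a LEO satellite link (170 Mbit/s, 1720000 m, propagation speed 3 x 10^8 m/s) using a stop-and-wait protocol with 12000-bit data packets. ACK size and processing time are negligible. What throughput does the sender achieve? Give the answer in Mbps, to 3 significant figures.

t_tx = L/R = 12000/170000000 = 7.05882e-05 s.
t_prop = 1720000/300000000 = 0.00573333 s; RTT = 0.0114667 s.
Cycle = t_tx + RTT = 0.0115373 s.
Throughput = L / cycle = 12000 / 0.0115373 = 1.04 Mbps.

1.04 Mbps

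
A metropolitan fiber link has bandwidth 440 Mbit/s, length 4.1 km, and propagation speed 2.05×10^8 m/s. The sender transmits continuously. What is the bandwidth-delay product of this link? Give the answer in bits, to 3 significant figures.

Propagation delay = 4100 / 2.05e+08 = 2e-05 s.
BDP = R × t_prop = 440000000 × 2e-05 = 8800 bits.

8800 bits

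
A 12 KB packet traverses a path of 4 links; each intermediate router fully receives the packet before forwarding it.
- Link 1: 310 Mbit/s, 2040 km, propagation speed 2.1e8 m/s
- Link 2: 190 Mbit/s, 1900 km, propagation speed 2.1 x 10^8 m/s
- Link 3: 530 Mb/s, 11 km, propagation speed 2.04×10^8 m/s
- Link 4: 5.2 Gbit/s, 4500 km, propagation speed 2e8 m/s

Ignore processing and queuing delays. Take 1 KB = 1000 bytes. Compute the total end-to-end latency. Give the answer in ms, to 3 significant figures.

L = 96000 bits.
Transmission delays (L/R per hop): 0.309677, 0.505263, 0.181132, 0.0184615 ms; sum = 1.01453 ms.
Propagation delays (d/s per hop): 9.71429, 9.04762, 0.0539216, 22.5 ms; sum = 41.3158 ms.
End-to-end = 42.3 ms.

42.3 ms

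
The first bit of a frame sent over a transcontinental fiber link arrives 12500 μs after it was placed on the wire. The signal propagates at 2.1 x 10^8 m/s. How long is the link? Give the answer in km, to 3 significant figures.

d = s × t_prop = 210000000 × 0.0125 = 2630 km.

2630 km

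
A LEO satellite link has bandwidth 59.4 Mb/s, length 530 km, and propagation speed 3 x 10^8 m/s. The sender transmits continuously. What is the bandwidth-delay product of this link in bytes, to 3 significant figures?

Propagation delay = 530000 / 300000000 = 0.00176667 s.
BDP = R × t_prop = 59400000 × 0.00176667 = 104940 bits.
In bytes: 104940/8 = 13100 bytes.

13100 bytes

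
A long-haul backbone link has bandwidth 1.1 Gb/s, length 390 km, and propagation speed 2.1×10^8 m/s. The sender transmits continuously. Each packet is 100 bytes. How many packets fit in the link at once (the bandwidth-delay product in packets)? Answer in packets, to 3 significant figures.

Propagation delay = 390000 / 210000000 = 0.00185714 s.
BDP = R × t_prop = 1100000000 × 0.00185714 = 2042860 bits.
In packets of 800 bits: 2550 packets.

2550 packets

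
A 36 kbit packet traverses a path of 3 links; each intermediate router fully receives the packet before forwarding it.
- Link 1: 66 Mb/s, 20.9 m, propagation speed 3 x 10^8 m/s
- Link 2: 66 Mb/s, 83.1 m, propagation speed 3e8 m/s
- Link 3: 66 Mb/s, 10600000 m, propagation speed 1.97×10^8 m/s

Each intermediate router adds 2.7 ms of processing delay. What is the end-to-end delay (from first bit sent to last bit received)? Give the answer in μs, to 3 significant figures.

L = 36000 bits.
Transmission delay per hop = L/R = 36000/66000000 = 545.455 μs; 3 hops → 1636.36 μs.
Propagation delays (d/s per hop): 0.0696667, 0.277, 53807.1 μs; sum = 53807.5 μs.
Processing at 2 router(s): 2 × 2.7 ms = 5400 μs.
End-to-end = 60800 μs.

60800 μs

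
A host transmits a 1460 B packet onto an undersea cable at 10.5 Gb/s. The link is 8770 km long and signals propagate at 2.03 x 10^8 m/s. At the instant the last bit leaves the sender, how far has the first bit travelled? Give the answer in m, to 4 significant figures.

225.8 m

t_tx = L/R = 11680/10500000000 = 1.11238e-06 s.
Distance = s × t_tx = 2.03e+08 × 1.11238e-06 = 225.8 m.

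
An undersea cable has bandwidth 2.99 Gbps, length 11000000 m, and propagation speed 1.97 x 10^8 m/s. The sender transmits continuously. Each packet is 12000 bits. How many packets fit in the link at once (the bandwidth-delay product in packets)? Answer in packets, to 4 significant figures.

13910 packets

Propagation delay = 11000000 / 197000000 = 0.0558376 s.
BDP = R × t_prop = 2990000000 × 0.0558376 = 166954000 bits.
In packets of 12000 bits: 13910 packets.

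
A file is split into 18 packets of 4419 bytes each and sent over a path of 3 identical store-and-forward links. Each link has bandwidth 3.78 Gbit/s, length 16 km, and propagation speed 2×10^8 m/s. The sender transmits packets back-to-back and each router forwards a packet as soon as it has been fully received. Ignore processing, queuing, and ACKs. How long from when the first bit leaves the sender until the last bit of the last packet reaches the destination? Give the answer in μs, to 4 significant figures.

427.0 μs

Per-hop transmission t_tx = L/R = 35352/3780000000 = 9.35238 μs.
Per-hop propagation t_prop = 16000/200000000 = 80 μs.
Pipeline fill: first packet needs 3·t_tx to clear all hops; remaining 17 packets each add one t_tx.
Total = (3+18-1)·t_tx + 3·t_prop = 20·9.35238 + 3·80 = 427.0 μs.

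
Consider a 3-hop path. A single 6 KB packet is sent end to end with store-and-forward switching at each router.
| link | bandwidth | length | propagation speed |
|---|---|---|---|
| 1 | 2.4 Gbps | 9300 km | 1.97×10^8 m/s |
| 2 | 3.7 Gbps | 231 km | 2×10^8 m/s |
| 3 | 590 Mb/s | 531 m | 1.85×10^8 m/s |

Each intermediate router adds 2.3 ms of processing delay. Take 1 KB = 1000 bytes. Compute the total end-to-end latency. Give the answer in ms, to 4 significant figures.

53.08 ms

L = 48000 bits.
Transmission delays (L/R per hop): 0.02, 0.012973, 0.0813559 ms; sum = 0.114329 ms.
Propagation delays (d/s per hop): 47.2081, 1.155, 0.00287027 ms; sum = 48.366 ms.
Processing at 2 router(s): 2 × 2.3 ms = 4.6 ms.
End-to-end = 53.08 ms.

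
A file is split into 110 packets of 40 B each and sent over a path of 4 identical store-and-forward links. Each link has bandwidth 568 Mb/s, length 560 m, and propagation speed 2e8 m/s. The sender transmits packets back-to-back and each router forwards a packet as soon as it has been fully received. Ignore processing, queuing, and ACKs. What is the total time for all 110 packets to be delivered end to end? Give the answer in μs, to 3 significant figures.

Per-hop transmission t_tx = L/R = 320/568000000 = 0.56338 μs.
Per-hop propagation t_prop = 560/200000000 = 2.8 μs.
Pipeline fill: first packet needs 4·t_tx to clear all hops; remaining 109 packets each add one t_tx.
Total = (4+110-1)·t_tx + 4·t_prop = 113·0.56338 + 4·2.8 = 74.9 μs.

74.9 μs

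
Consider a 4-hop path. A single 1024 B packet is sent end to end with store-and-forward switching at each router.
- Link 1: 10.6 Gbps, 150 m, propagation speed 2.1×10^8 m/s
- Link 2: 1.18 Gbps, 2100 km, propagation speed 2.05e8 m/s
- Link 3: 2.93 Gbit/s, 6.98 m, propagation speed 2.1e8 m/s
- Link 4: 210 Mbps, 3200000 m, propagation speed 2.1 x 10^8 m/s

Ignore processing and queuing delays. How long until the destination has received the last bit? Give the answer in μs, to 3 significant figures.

L = 1024 × 8 = 8192 bits.
Transmission delays (L/R per hop): 0.77283, 6.94237, 2.7959, 39.0095 μs; sum = 49.5206 μs.
Propagation delays (d/s per hop): 0.714286, 10243.9, 0.0332381, 15238.1 μs; sum = 25482.7 μs.
End-to-end = 25500 μs.

25500 μs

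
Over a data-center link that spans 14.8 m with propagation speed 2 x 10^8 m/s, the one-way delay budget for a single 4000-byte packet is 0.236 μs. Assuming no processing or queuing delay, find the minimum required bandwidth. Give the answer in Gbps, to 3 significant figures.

L = 32000 bits.
Propagation delay = 14.8 / 200000000 = 0.074 μs.
Transmission budget = 0.236 − 0.074 = 0.162 μs.
R ≥ L / t_tx = 32000 bits / 1.62e-07 s = 198 Gbps.

198 Gbps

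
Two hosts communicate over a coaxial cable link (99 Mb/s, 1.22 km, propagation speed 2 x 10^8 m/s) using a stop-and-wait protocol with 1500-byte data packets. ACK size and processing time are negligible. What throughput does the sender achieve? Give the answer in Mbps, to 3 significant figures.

89.9 Mbps

t_tx = L/R = 12000/99000000 = 0.000121212 s.
t_prop = 1220/200000000 = 6.1e-06 s; RTT = 1.22e-05 s.
Cycle = t_tx + RTT = 0.000133412 s.
Throughput = L / cycle = 12000 / 0.000133412 = 89.9 Mbps.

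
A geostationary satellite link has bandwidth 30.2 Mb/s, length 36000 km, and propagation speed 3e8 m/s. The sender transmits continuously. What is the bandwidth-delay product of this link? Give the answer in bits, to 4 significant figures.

3624000 bits

Propagation delay = 36000000 / 300000000 = 0.12 s.
BDP = R × t_prop = 30200000 × 0.12 = 3624000 bits.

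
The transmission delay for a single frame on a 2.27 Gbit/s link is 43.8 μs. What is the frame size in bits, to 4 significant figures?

L = R × t_tx = 2270000000 b/s × 4.38e-05 s = 99426 bits.

99430 bits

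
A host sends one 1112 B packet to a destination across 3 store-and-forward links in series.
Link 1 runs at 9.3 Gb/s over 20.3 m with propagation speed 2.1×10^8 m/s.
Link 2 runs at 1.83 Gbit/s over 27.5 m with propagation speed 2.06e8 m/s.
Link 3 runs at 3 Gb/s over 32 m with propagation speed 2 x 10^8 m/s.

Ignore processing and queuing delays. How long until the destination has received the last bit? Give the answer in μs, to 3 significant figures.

9.17 μs

L = 1112 × 8 = 8896 bits.
Transmission delays (L/R per hop): 0.956559, 4.8612, 2.96533 μs; sum = 8.78309 μs.
Propagation delays (d/s per hop): 0.0966667, 0.133495, 0.16 μs; sum = 0.390162 μs.
End-to-end = 9.17 μs.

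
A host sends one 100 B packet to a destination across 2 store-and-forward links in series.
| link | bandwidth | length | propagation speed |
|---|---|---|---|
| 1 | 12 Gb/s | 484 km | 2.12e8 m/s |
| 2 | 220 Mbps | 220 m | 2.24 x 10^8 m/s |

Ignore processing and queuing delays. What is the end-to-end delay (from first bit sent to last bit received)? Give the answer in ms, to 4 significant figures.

L = 100 × 8 = 800 bits.
Transmission delays (L/R per hop): 6.66667e-05, 0.00363636 ms; sum = 0.00370303 ms.
Propagation delays (d/s per hop): 2.28302, 0.000982143 ms; sum = 2.284 ms.
End-to-end = 2.288 ms.

2.288 ms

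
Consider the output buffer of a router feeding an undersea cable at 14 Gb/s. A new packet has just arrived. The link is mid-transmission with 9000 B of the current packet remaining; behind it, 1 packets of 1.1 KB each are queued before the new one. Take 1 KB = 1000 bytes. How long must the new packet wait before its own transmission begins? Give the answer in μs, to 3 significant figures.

5.77 μs

Each queued packet: L/R = 8800/14000000000 = 0.628571 μs.
1 queued → 0.628571 μs.
Plus remaining 72000 bits of current packet: 5.14286 μs.
Queuing delay = 5.77 μs.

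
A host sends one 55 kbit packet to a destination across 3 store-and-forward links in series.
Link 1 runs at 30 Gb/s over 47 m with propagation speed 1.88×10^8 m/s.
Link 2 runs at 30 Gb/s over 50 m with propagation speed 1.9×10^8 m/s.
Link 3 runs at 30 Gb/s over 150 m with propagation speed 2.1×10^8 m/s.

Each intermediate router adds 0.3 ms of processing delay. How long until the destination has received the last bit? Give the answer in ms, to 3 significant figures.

0.607 ms

L = 55000 bits.
Transmission delay per hop = L/R = 55000/30000000000 = 0.00183333 ms; 3 hops → 0.0055 ms.
Propagation delays (d/s per hop): 0.00025, 0.000263158, 0.000714286 ms; sum = 0.00122744 ms.
Processing at 2 router(s): 2 × 0.3 ms = 0.6 ms.
End-to-end = 0.607 ms.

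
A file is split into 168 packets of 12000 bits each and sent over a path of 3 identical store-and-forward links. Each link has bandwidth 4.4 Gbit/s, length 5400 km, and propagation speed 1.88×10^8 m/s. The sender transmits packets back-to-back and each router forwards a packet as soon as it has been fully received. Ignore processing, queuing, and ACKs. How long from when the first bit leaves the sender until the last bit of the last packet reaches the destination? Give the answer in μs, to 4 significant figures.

86630 μs

Per-hop transmission t_tx = L/R = 12000/4400000000 = 2.72727 μs.
Per-hop propagation t_prop = 5400000/188000000 = 28723.4 μs.
Pipeline fill: first packet needs 3·t_tx to clear all hops; remaining 167 packets each add one t_tx.
Total = (3+168-1)·t_tx + 3·t_prop = 170·2.72727 + 3·28723.4 = 86630 μs.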